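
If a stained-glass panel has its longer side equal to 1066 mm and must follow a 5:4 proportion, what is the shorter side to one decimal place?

5:4 = 1.25000.
Shorter side = 1066 ÷ 1.25000 ≈ 852.800 → 852.8 mm.

852.8 mm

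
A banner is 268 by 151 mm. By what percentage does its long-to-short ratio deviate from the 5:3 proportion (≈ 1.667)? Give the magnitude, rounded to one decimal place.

Ratio = 268 / 151 ≈ 1.7748.
Ideal 5:3 ≈ 1.6667. |1.7748 − 1.6667| / 1.6667 ≈ 6.49% → 6.5%.

6.5%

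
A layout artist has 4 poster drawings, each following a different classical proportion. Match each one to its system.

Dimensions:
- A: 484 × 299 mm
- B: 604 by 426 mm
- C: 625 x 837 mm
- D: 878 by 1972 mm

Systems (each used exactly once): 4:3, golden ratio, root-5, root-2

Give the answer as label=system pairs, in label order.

A=golden ratio, B=root-2, C=4:3, D=root-5

Ratios: A ≈ 1.619; B ≈ 1.418; C ≈ 1.339; D ≈ 2.246.
Targets: 4:3 ≈ 1.333; golden ratio ≈ 1.618; root-5 ≈ 2.236; root-2 ≈ 1.414.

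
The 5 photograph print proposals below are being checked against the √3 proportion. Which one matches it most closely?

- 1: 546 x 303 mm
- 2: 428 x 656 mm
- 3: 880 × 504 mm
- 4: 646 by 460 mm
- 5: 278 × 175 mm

Ratios (long/short): 1 ≈ 1.802; 2 ≈ 1.533; 3 ≈ 1.746; 4 ≈ 1.404; 5 ≈ 1.589.
root-3 ≈ 1.732; option 3 is nearest (Δ 0.014).

3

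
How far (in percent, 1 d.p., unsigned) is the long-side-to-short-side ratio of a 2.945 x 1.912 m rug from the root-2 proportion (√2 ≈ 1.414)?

8.9%

Ratio = 2.945 / 1.912 ≈ 1.5403.
Ideal root-2 ≈ 1.4142. |1.5403 − 1.4142| / 1.4142 ≈ 8.92% → 8.9%.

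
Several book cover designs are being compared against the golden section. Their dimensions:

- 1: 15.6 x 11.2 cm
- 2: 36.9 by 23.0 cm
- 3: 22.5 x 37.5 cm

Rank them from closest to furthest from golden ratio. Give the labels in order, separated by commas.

2, 3, 1

1: 15.6/11.2 ≈ 1.393 → |1.393 − 1.618| = 0.225
2: 36.9/23.0 ≈ 1.604 → |1.604 − 1.618| = 0.014
3: 37.5/22.5 ≈ 1.667 → |1.667 − 1.618| = 0.049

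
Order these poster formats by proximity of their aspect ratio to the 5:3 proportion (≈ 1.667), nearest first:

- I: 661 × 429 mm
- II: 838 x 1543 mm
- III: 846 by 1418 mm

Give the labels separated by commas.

Ratios: I = 661 / 429 ≈ 1.541; II = 1543 / 838 ≈ 1.841; III = 1418 / 846 ≈ 1.676.
|Δ from 1.667|: I 0.126; II 0.174; III 0.009.

III, I, II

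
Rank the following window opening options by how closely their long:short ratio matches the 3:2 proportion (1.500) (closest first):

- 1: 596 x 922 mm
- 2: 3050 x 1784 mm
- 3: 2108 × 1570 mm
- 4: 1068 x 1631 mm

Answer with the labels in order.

4, 1, 3, 2

Ratios: 1 = 922 / 596 ≈ 1.547; 2 = 3050 / 1784 ≈ 1.710; 3 = 2108 / 1570 ≈ 1.343; 4 = 1631 / 1068 ≈ 1.527.
|Δ from 1.500|: 1 0.047; 2 0.210; 3 0.157; 4 0.027.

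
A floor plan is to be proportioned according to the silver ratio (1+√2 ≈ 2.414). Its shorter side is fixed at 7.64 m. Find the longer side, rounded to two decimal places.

silver ratio ≈ 2.41421.
Longer side = 7.64 × 2.41421 ≈ 18.4446 → 18.44 m.

18.44 m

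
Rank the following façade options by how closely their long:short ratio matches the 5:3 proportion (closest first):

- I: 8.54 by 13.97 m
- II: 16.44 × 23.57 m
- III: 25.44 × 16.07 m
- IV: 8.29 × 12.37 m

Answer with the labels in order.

I, III, IV, II

I: 13.97/8.54 ≈ 1.636 → |1.636 − 1.667| = 0.031
II: 23.57/16.44 ≈ 1.434 → |1.434 − 1.667| = 0.233
III: 25.44/16.07 ≈ 1.583 → |1.583 − 1.667| = 0.084
IV: 12.37/8.29 ≈ 1.492 → |1.492 − 1.667| = 0.175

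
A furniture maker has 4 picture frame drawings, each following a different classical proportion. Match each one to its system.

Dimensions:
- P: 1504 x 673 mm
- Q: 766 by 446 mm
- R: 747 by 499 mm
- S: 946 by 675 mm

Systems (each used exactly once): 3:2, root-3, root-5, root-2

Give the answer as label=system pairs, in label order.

P = 1504/673 ≈ 2.235 → root-5 (2.236)
Q = 766/446 ≈ 1.717 → root-3 (1.732)
R = 747/499 ≈ 1.497 → 3:2 (1.500)
S = 946/675 ≈ 1.401 → root-2 (1.414)

P=root-5, Q=root-3, R=3:2, S=root-2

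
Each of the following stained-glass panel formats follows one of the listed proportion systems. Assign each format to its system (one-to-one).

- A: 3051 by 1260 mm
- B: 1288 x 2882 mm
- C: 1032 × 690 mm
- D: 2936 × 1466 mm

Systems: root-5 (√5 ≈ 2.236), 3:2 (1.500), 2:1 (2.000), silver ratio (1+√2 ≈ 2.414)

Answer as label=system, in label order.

Ratios: A ≈ 2.421; B ≈ 2.238; C ≈ 1.496; D ≈ 2.003.
Targets: root-5 ≈ 2.236; 3:2 ≈ 1.500; 2:1 ≈ 2.000; silver ratio ≈ 2.414.

A=silver ratio, B=root-5, C=3:2, D=2:1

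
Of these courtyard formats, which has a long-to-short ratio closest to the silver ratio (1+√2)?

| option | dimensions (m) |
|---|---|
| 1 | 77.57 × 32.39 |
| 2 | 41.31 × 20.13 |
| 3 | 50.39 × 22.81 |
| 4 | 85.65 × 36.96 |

Ratios (long/short): 1 ≈ 2.395; 2 ≈ 2.052; 3 ≈ 2.209; 4 ≈ 2.317.
silver ratio ≈ 2.414; option 1 is nearest (Δ 0.019).

1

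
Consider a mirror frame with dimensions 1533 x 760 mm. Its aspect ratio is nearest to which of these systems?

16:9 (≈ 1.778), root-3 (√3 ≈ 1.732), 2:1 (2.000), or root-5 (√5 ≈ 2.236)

2:1

1533/760 ≈ 2.017. Nearest candidates are 2:1 (2.000, off by 0.017) and root-5 (2.236, off by 0.219).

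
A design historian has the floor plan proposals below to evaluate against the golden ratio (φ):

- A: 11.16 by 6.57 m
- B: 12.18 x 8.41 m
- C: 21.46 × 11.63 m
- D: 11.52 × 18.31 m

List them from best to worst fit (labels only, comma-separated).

Ratios: A = 11.16 / 6.57 ≈ 1.699; B = 12.18 / 8.41 ≈ 1.448; C = 21.46 / 11.63 ≈ 1.845; D = 18.31 / 11.52 ≈ 1.589.
|Δ from 1.618|: A 0.081; B 0.170; C 0.227; D 0.029.

D, A, B, C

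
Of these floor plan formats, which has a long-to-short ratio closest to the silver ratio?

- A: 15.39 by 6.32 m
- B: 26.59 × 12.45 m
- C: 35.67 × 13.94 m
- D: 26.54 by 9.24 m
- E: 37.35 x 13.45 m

A

Ratios (long/short): A ≈ 2.435; B ≈ 2.136; C ≈ 2.559; D ≈ 2.872; E ≈ 2.777.
silver ratio ≈ 2.414; option A is nearest (Δ 0.021).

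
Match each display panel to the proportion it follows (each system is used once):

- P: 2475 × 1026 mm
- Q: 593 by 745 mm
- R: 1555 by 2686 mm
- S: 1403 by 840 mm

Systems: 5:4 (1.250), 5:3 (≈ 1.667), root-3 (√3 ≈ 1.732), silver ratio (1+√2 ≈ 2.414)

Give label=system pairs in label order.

P=silver ratio, Q=5:4, R=root-3, S=5:3

P = 2475/1026 ≈ 2.412 → silver ratio (2.414)
Q = 745/593 ≈ 1.256 → 5:4 (1.250)
R = 2686/1555 ≈ 1.727 → root-3 (1.732)
S = 1403/840 ≈ 1.670 → 5:3 (1.667)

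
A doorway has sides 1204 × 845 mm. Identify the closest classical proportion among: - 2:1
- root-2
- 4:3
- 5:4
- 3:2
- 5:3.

root-2

1204/845 ≈ 1.425. Nearest candidates are root-2 (1.414, off by 0.011) and 3:2 (1.500, off by 0.075).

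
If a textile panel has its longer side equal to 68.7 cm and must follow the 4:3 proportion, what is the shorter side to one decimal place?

51.5 cm

4:3 ≈ 1.33333.
Shorter side = 68.7 ÷ 1.33333 ≈ 51.525 → 51.5 cm.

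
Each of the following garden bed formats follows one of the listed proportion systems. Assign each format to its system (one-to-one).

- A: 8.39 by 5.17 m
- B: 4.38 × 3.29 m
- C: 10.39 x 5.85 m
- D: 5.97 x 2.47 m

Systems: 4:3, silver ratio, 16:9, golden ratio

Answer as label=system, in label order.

Ratios: A ≈ 1.623; B ≈ 1.331; C ≈ 1.776; D ≈ 2.417.
Targets: 4:3 ≈ 1.333; silver ratio ≈ 2.414; 16:9 ≈ 1.778; golden ratio ≈ 1.618.

A=golden ratio, B=4:3, C=16:9, D=silver ratio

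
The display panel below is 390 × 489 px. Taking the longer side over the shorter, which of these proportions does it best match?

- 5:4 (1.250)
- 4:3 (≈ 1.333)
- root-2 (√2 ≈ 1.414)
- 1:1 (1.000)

5:4

489/390 ≈ 1.254. Nearest candidates are 5:4 (1.250, off by 0.004) and 4:3 (1.333, off by 0.079).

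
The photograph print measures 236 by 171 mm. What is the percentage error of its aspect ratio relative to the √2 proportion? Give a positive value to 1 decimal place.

2.4%

Ratio = 236 / 171 ≈ 1.3801.
Ideal root-2 ≈ 1.4142. |1.3801 − 1.4142| / 1.4142 ≈ 2.41% → 2.4%.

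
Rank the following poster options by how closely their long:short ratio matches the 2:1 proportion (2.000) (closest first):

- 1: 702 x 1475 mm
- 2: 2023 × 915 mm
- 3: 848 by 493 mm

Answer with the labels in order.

1, 2, 3

1: 1475/702 ≈ 2.101 → |2.101 − 2.000| = 0.101
2: 2023/915 ≈ 2.211 → |2.211 − 2.000| = 0.211
3: 848/493 ≈ 1.720 → |1.720 − 2.000| = 0.280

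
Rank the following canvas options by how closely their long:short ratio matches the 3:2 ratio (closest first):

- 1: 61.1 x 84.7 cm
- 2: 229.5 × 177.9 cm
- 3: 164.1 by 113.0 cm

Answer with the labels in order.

1: 84.7/61.1 ≈ 1.386 → |1.386 − 1.500| = 0.114
2: 229.5/177.9 ≈ 1.290 → |1.290 − 1.500| = 0.210
3: 164.1/113.0 ≈ 1.452 → |1.452 − 1.500| = 0.048

3, 1, 2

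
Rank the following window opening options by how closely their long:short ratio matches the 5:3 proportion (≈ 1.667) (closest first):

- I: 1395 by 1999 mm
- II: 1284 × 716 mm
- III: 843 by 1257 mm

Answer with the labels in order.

I: 1999/1395 ≈ 1.433 → |1.433 − 1.667| = 0.234
II: 1284/716 ≈ 1.793 → |1.793 − 1.667| = 0.126
III: 1257/843 ≈ 1.491 → |1.491 − 1.667| = 0.176

II, III, I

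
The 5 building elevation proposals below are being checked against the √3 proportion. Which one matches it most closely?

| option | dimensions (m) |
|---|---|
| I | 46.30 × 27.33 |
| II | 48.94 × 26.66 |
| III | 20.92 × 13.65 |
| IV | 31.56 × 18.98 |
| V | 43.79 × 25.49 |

V

Ratios (long/short): I ≈ 1.694; II ≈ 1.836; III ≈ 1.533; IV ≈ 1.663; V ≈ 1.718.
root-3 ≈ 1.732; option V is nearest (Δ 0.014).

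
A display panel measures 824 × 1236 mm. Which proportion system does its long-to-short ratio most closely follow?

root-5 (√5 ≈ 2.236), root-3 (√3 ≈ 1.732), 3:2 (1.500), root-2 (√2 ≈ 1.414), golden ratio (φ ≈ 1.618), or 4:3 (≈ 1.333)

1236/824 ≈ 1.500. Nearest candidates are 3:2 (1.500, off by 0.000) and root-2 (1.414, off by 0.086).

3:2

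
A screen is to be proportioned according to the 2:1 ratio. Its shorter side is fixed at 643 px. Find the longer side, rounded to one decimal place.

1286.0 px

2:1 = 2.00000.
Longer side = 643 × 2.00000 ≈ 1286.000 → 1286.0 px.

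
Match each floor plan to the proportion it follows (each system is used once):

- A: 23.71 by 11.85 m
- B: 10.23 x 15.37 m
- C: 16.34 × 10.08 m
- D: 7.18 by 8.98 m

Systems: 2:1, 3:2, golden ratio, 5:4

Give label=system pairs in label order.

A=2:1, B=3:2, C=golden ratio, D=5:4

Ratios: A ≈ 2.001; B ≈ 1.502; C ≈ 1.621; D ≈ 1.251.
Targets: 2:1 ≈ 2.000; 3:2 ≈ 1.500; golden ratio ≈ 1.618; 5:4 ≈ 1.250.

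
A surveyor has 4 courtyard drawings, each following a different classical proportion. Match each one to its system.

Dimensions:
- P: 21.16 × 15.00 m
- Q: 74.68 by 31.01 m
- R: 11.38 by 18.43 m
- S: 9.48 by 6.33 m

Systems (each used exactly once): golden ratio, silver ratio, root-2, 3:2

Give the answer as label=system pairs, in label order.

P = 21.16/15.00 ≈ 1.411 → root-2 (1.414)
Q = 74.68/31.01 ≈ 2.408 → silver ratio (2.414)
R = 18.43/11.38 ≈ 1.620 → golden ratio (1.618)
S = 9.48/6.33 ≈ 1.498 → 3:2 (1.500)

P=root-2, Q=silver ratio, R=golden ratio, S=3:2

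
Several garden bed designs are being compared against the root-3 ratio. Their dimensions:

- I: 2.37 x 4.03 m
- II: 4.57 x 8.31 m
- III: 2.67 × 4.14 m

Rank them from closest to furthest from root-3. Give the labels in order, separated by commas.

I, II, III

I: 4.03/2.37 ≈ 1.700 → |1.700 − 1.732| = 0.032
II: 8.31/4.57 ≈ 1.818 → |1.818 − 1.732| = 0.086
III: 4.14/2.67 ≈ 1.551 → |1.551 − 1.732| = 0.181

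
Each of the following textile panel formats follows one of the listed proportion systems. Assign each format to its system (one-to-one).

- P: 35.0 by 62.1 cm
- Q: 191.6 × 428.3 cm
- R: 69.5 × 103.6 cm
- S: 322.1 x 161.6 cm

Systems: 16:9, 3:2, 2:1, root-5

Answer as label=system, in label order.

P=16:9, Q=root-5, R=3:2, S=2:1

Ratios: P ≈ 1.774; Q ≈ 2.235; R ≈ 1.491; S ≈ 1.993.
Targets: 16:9 ≈ 1.778; 3:2 ≈ 1.500; 2:1 ≈ 2.000; root-5 ≈ 2.236.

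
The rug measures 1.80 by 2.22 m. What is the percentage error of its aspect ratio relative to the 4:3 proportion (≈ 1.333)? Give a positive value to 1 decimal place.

Ratio = 2.22 / 1.80 ≈ 1.2333.
Ideal 4:3 ≈ 1.3333. |1.2333 − 1.3333| / 1.3333 ≈ 7.50% → 7.5%.

7.5%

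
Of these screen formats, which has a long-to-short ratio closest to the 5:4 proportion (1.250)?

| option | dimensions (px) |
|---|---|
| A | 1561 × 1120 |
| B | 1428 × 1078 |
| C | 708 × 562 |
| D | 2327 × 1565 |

Ratios (long/short): A ≈ 1.394; B ≈ 1.325; C ≈ 1.260; D ≈ 1.487.
5:4 ≈ 1.250; option C is nearest (Δ 0.010).

C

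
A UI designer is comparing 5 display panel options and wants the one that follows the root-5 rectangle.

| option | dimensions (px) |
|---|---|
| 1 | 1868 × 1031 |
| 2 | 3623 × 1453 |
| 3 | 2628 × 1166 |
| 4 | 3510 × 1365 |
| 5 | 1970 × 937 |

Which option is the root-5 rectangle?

Target root-5 ≈ 2.236.
1: 1.812 (Δ0.424)  2: 2.493 (Δ0.257)  3: 2.254 (Δ0.018)  4: 2.571 (Δ0.335)  5: 2.102 (Δ0.134)

3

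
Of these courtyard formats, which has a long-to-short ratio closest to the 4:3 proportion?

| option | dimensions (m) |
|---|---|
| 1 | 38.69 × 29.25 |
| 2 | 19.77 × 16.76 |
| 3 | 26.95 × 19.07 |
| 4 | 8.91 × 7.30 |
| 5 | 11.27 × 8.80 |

1

Target 4:3 ≈ 1.333.
1: 1.323 (Δ0.010)  2: 1.180 (Δ0.153)  3: 1.413 (Δ0.080)  4: 1.221 (Δ0.112)  5: 1.281 (Δ0.052)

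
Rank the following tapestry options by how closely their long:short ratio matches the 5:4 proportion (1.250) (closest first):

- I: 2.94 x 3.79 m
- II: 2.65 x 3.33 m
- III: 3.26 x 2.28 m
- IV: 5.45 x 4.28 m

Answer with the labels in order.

II, IV, I, III

I: 3.79/2.94 ≈ 1.289 → |1.289 − 1.250| = 0.039
II: 3.33/2.65 ≈ 1.257 → |1.257 − 1.250| = 0.007
III: 3.26/2.28 ≈ 1.430 → |1.430 − 1.250| = 0.180
IV: 5.45/4.28 ≈ 1.273 → |1.273 − 1.250| = 0.023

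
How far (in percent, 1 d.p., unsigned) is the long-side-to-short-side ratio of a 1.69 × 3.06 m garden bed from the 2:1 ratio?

Ratio = 3.06 / 1.69 ≈ 1.8107.
Ideal 2:1 = 2.0000. |1.8107 − 2.0000| / 2.0000 ≈ 9.47% → 9.5%.

9.5%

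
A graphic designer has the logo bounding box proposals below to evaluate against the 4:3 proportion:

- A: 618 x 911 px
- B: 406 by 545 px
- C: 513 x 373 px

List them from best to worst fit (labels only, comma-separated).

B, C, A

A: 911/618 ≈ 1.474 → |1.474 − 1.333| = 0.141
B: 545/406 ≈ 1.342 → |1.342 − 1.333| = 0.009
C: 513/373 ≈ 1.375 → |1.375 − 1.333| = 0.042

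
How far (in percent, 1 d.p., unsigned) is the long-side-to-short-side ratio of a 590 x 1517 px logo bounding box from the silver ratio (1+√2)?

6.5%

Ratio = 1517 / 590 ≈ 2.5712.
Ideal silver ratio ≈ 2.4142. |2.5712 − 2.4142| / 2.4142 ≈ 6.50% → 6.5%.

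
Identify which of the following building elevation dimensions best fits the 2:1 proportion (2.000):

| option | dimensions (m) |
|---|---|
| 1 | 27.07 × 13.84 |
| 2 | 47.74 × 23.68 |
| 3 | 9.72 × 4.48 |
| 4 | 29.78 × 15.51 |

Ratios (long/short): 1 ≈ 1.956; 2 ≈ 2.016; 3 ≈ 2.170; 4 ≈ 1.920.
2:1 ≈ 2.000; option 2 is nearest (Δ 0.016).

2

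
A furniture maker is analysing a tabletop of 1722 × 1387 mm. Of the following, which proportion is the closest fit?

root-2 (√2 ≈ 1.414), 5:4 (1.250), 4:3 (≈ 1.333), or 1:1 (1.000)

Ratio = 1722 / 1387 ≈ 1.242.
Distances: root-2 1.414 (Δ 0.172); 5:4 1.250 (Δ 0.008); 4:3 1.333 (Δ 0.091); 1:1 1.000 (Δ 0.242).

5:4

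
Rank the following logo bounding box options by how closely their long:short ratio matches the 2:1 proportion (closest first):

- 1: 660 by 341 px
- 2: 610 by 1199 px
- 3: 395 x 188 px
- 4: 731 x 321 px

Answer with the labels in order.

2, 1, 3, 4

1: 660/341 ≈ 1.935 → |1.935 − 2.000| = 0.065
2: 1199/610 ≈ 1.966 → |1.966 − 2.000| = 0.034
3: 395/188 ≈ 2.101 → |2.101 − 2.000| = 0.101
4: 731/321 ≈ 2.277 → |2.277 − 2.000| = 0.277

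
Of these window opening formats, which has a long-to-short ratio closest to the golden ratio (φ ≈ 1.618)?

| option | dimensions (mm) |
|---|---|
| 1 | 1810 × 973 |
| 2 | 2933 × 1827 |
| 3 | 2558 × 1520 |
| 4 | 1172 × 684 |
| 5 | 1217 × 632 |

Ratios (long/short): 1 ≈ 1.860; 2 ≈ 1.605; 3 ≈ 1.683; 4 ≈ 1.713; 5 ≈ 1.926.
golden ratio ≈ 1.618; option 2 is nearest (Δ 0.013).

2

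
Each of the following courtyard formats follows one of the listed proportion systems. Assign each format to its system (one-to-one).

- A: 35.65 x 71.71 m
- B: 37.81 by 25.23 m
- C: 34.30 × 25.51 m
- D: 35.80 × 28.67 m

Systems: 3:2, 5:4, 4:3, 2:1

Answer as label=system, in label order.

A = 71.71/35.65 ≈ 2.012 → 2:1 (2.000)
B = 37.81/25.23 ≈ 1.499 → 3:2 (1.500)
C = 34.30/25.51 ≈ 1.345 → 4:3 (1.333)
D = 35.80/28.67 ≈ 1.249 → 5:4 (1.250)

A=2:1, B=3:2, C=4:3, D=5:4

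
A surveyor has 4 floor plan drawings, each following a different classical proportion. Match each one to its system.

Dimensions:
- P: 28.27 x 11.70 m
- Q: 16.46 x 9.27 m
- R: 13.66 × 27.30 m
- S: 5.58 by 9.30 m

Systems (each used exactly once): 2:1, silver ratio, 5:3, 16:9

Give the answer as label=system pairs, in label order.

Ratios: P ≈ 2.416; Q ≈ 1.776; R ≈ 1.999; S ≈ 1.667.
Targets: 2:1 ≈ 2.000; silver ratio ≈ 2.414; 5:3 ≈ 1.667; 16:9 ≈ 1.778.

P=silver ratio, Q=16:9, R=2:1, S=5:3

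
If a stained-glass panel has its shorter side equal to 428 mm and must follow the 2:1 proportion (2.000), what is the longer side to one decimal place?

856.0 mm

2:1 = 2.00000.
Longer side = 428 × 2.00000 ≈ 856.000 → 856.0 mm.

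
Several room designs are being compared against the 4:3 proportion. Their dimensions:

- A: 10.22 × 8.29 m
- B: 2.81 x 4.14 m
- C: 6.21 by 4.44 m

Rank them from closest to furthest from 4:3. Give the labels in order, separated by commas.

A: 10.22/8.29 ≈ 1.233 → |1.233 − 1.333| = 0.100
B: 4.14/2.81 ≈ 1.473 → |1.473 − 1.333| = 0.140
C: 6.21/4.44 ≈ 1.399 → |1.399 − 1.333| = 0.066

C, A, B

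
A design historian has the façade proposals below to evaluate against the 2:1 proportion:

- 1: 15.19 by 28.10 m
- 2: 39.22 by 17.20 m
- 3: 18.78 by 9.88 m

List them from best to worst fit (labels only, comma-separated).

3, 1, 2

Ratios: 1 = 28.10 / 15.19 ≈ 1.850; 2 = 39.22 / 17.20 ≈ 2.280; 3 = 18.78 / 9.88 ≈ 1.901.
|Δ from 2.000|: 1 0.150; 2 0.280; 3 0.099.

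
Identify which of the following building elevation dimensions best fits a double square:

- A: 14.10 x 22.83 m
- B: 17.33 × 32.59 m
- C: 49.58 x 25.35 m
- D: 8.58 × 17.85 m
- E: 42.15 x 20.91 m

Target 2:1 ≈ 2.000.
A: 1.619 (Δ0.381)  B: 1.881 (Δ0.119)  C: 1.956 (Δ0.044)  D: 2.080 (Δ0.080)  E: 2.016 (Δ0.016)

E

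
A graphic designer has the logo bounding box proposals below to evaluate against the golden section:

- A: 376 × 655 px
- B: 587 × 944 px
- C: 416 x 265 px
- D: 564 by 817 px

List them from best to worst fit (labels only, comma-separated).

Ratios: A = 655 / 376 ≈ 1.742; B = 944 / 587 ≈ 1.608; C = 416 / 265 ≈ 1.570; D = 817 / 564 ≈ 1.449.
|Δ from 1.618|: A 0.124; B 0.010; C 0.048; D 0.169.

B, C, A, D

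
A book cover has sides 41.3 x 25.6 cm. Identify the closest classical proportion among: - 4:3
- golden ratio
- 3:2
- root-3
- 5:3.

41.3/25.6 ≈ 1.613. Nearest candidates are golden ratio (1.618, off by 0.005) and 5:3 (1.667, off by 0.054).

golden ratio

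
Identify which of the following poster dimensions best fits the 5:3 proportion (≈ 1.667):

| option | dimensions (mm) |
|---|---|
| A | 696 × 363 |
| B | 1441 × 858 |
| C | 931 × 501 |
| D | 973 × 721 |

Target 5:3 ≈ 1.667.
A: 1.917 (Δ0.250)  B: 1.679 (Δ0.012)  C: 1.858 (Δ0.191)  D: 1.350 (Δ0.317)

B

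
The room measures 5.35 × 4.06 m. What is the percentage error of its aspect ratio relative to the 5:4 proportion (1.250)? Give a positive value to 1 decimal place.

5.4%

Ratio = 5.35 / 4.06 ≈ 1.3177.
Ideal 5:4 = 1.2500. |1.3177 − 1.2500| / 1.2500 ≈ 5.42% → 5.4%.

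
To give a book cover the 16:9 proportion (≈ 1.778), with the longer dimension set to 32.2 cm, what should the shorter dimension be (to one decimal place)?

18.1 cm

16:9 ≈ 1.77778.
Shorter side = 32.2 ÷ 1.77778 ≈ 18.112 → 18.1 cm.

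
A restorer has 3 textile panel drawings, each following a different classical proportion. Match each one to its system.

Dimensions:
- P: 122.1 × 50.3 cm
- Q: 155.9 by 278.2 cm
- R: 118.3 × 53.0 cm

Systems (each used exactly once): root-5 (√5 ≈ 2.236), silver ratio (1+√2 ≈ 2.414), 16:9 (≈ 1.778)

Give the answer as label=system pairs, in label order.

P = 122.1/50.3 ≈ 2.427 → silver ratio (2.414)
Q = 278.2/155.9 ≈ 1.784 → 16:9 (1.778)
R = 118.3/53.0 ≈ 2.232 → root-5 (2.236)

P=silver ratio, Q=16:9, R=root-5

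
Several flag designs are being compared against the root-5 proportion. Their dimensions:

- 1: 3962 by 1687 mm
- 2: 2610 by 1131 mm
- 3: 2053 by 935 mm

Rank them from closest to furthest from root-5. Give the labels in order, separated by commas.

3, 2, 1

1: 3962/1687 ≈ 2.349 → |2.349 − 2.236| = 0.113
2: 2610/1131 ≈ 2.308 → |2.308 − 2.236| = 0.072
3: 2053/935 ≈ 2.196 → |2.196 − 2.236| = 0.040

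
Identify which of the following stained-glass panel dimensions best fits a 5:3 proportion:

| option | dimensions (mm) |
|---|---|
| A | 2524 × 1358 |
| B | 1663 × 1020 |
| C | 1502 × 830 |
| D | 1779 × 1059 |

D

Target 5:3 ≈ 1.667.
A: 1.859 (Δ0.192)  B: 1.630 (Δ0.037)  C: 1.810 (Δ0.143)  D: 1.680 (Δ0.013)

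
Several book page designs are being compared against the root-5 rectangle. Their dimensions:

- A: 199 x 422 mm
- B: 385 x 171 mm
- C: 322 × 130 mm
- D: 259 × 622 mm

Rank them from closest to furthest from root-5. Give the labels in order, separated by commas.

Ratios: A = 422 / 199 ≈ 2.121; B = 385 / 171 ≈ 2.251; C = 322 / 130 ≈ 2.477; D = 622 / 259 ≈ 2.402.
|Δ from 2.236|: A 0.115; B 0.015; C 0.241; D 0.166.

B, A, D, C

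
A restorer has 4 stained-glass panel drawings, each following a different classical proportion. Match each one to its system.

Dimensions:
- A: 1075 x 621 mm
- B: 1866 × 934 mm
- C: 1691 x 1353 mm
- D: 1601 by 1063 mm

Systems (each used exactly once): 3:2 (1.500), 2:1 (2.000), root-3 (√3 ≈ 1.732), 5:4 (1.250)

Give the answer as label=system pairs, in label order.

Ratios: A ≈ 1.731; B ≈ 1.998; C ≈ 1.250; D ≈ 1.506.
Targets: 3:2 ≈ 1.500; 2:1 ≈ 2.000; root-3 ≈ 1.732; 5:4 ≈ 1.250.

A=root-3, B=2:1, C=5:4, D=3:2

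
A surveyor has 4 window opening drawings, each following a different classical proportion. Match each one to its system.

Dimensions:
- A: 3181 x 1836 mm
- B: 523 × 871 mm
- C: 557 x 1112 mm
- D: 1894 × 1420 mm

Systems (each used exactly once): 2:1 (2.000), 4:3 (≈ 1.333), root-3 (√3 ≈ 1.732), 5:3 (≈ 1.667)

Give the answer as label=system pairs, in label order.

A = 3181/1836 ≈ 1.733 → root-3 (1.732)
B = 871/523 ≈ 1.665 → 5:3 (1.667)
C = 1112/557 ≈ 1.996 → 2:1 (2.000)
D = 1894/1420 ≈ 1.334 → 4:3 (1.333)

A=root-3, B=5:3, C=2:1, D=4:3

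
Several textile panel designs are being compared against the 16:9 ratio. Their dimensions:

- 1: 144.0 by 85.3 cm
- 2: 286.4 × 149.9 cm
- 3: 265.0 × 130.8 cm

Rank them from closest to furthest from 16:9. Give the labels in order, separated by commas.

1: 144.0/85.3 ≈ 1.688 → |1.688 − 1.778| = 0.090
2: 286.4/149.9 ≈ 1.911 → |1.911 − 1.778| = 0.133
3: 265.0/130.8 ≈ 2.026 → |2.026 − 1.778| = 0.248

1, 2, 3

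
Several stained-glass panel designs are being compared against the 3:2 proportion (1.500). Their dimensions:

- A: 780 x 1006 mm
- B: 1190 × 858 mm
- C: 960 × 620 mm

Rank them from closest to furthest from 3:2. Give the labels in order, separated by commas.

A: 1006/780 ≈ 1.290 → |1.290 − 1.500| = 0.210
B: 1190/858 ≈ 1.387 → |1.387 − 1.500| = 0.113
C: 960/620 ≈ 1.548 → |1.548 − 1.500| = 0.048

C, B, A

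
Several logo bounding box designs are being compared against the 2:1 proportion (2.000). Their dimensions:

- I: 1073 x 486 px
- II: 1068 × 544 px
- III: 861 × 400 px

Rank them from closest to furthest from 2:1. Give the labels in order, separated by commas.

II, III, I

Ratios: I = 1073 / 486 ≈ 2.208; II = 1068 / 544 ≈ 1.963; III = 861 / 400 ≈ 2.152.
|Δ from 2.000|: I 0.208; II 0.037; III 0.152.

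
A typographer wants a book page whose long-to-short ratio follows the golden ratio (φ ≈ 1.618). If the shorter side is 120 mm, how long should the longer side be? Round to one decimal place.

golden ratio ≈ 1.61803.
Longer side = 120 × 1.61803 ≈ 194.164 → 194.2 mm.

194.2 mm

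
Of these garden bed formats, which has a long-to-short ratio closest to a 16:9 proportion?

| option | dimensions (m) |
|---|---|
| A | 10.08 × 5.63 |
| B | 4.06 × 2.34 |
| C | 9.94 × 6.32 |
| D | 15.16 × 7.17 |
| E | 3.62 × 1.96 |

A

Target 16:9 ≈ 1.778.
A: 1.790 (Δ0.012)  B: 1.735 (Δ0.043)  C: 1.573 (Δ0.205)  D: 2.114 (Δ0.336)  E: 1.847 (Δ0.069)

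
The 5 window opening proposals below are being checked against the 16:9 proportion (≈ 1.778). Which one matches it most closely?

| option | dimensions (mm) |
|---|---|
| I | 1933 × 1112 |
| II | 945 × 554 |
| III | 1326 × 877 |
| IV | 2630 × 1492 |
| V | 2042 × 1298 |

Target 16:9 ≈ 1.778.
I: 1.738 (Δ0.040)  II: 1.706 (Δ0.072)  III: 1.512 (Δ0.266)  IV: 1.763 (Δ0.015)  V: 1.573 (Δ0.205)

IV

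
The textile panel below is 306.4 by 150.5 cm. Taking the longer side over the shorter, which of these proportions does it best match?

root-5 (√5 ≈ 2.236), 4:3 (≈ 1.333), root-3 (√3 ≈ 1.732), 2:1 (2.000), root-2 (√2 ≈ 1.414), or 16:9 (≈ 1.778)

306.4/150.5 ≈ 2.036. Nearest candidates are 2:1 (2.000, off by 0.036) and root-5 (2.236, off by 0.200).

2:1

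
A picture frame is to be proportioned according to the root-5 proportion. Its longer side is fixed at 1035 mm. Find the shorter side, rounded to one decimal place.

root-5 ≈ 2.23607.
Shorter side = 1035 ÷ 2.23607 ≈ 462.866 → 462.9 mm.

462.9 mm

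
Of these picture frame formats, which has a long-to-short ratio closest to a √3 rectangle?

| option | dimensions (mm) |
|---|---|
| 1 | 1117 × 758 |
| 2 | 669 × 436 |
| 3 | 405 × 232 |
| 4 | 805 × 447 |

Target root-3 ≈ 1.732.
1: 1.474 (Δ0.258)  2: 1.534 (Δ0.198)  3: 1.746 (Δ0.014)  4: 1.801 (Δ0.069)

3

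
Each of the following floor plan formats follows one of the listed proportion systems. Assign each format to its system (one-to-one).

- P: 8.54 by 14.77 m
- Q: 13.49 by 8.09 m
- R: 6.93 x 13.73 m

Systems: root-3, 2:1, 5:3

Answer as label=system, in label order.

Ratios: P ≈ 1.730; Q ≈ 1.667; R ≈ 1.981.
Targets: root-3 ≈ 1.732; 2:1 ≈ 2.000; 5:3 ≈ 1.667.

P=root-3, Q=5:3, R=2:1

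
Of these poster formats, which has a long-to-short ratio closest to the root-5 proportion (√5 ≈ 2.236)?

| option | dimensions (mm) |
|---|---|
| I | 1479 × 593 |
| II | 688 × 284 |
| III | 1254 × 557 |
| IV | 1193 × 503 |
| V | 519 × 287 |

III

Ratios (long/short): I ≈ 2.494; II ≈ 2.423; III ≈ 2.251; IV ≈ 2.372; V ≈ 1.808.
root-5 ≈ 2.236; option III is nearest (Δ 0.015).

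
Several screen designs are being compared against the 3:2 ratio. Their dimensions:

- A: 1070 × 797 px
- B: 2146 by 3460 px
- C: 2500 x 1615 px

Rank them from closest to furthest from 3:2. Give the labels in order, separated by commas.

C, B, A

Ratios: A = 1070 / 797 ≈ 1.343; B = 3460 / 2146 ≈ 1.612; C = 2500 / 1615 ≈ 1.548.
|Δ from 1.500|: A 0.157; B 0.112; C 0.048.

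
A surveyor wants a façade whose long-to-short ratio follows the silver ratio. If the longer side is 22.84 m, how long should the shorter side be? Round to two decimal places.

9.46 m

silver ratio ≈ 2.41421.
Shorter side = 22.84 ÷ 2.41421 ≈ 9.4607 → 9.46 m.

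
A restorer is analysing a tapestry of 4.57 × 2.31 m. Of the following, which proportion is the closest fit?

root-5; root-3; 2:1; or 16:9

4.57/2.31 ≈ 1.978. Nearest candidates are 2:1 (2.000, off by 0.022) and 16:9 (1.778, off by 0.200).

2:1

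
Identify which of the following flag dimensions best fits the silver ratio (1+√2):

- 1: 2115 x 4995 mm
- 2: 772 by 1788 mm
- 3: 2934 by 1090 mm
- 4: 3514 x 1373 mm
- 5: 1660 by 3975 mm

Ratios (long/short): 1 ≈ 2.362; 2 ≈ 2.316; 3 ≈ 2.692; 4 ≈ 2.559; 5 ≈ 2.395.
silver ratio ≈ 2.414; option 5 is nearest (Δ 0.019).

5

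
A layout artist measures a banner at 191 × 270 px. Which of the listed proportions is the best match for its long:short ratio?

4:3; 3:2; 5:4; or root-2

270/191 ≈ 1.414. Nearest candidates are root-2 (1.414, off by 0.000) and 4:3 (1.333, off by 0.081).

root-2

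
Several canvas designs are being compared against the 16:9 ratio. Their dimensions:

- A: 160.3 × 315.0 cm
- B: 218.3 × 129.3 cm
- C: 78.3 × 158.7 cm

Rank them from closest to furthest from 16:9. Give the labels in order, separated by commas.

A: 315.0/160.3 ≈ 1.965 → |1.965 − 1.778| = 0.187
B: 218.3/129.3 ≈ 1.688 → |1.688 − 1.778| = 0.090
C: 158.7/78.3 ≈ 2.027 → |2.027 − 1.778| = 0.249

B, A, C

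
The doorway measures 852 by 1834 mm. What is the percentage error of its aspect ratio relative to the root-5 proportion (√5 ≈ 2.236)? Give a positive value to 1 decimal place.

Ratio = 1834 / 852 ≈ 2.1526.
Ideal root-5 ≈ 2.2361. |2.1526 − 2.2361| / 2.2361 ≈ 3.73% → 3.7%.

3.7%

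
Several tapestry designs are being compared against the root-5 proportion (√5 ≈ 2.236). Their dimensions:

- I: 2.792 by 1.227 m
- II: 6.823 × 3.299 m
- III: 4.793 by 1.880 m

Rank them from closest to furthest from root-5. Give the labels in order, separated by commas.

I, II, III

Ratios: I = 2.792 / 1.227 ≈ 2.275; II = 6.823 / 3.299 ≈ 2.068; III = 4.793 / 1.880 ≈ 2.549.
|Δ from 2.236|: I 0.039; II 0.168; III 0.313.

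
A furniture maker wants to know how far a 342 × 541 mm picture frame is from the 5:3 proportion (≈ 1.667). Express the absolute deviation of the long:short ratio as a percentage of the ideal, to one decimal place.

Ratio = 541 / 342 ≈ 1.5819.
Ideal 5:3 ≈ 1.6667. |1.5819 − 1.6667| / 1.6667 ≈ 5.09% → 5.1%.

5.1%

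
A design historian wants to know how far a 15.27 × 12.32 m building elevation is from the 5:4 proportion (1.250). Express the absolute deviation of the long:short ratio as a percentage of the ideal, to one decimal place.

0.8%

Ratio = 15.27 / 12.32 ≈ 1.2394.
Ideal 5:4 = 1.2500. |1.2394 − 1.2500| / 1.2500 ≈ 0.85% → 0.8%.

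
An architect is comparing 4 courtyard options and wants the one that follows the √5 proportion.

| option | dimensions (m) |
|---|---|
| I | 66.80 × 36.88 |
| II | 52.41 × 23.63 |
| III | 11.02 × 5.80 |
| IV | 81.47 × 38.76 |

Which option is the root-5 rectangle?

II

Target root-5 ≈ 2.236.
I: 1.811 (Δ0.425)  II: 2.218 (Δ0.018)  III: 1.900 (Δ0.336)  IV: 2.102 (Δ0.134)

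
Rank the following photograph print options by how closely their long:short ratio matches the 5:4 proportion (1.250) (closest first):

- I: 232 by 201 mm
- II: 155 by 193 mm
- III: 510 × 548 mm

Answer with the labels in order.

II, I, III

Ratios: I = 232 / 201 ≈ 1.154; II = 193 / 155 ≈ 1.245; III = 548 / 510 ≈ 1.075.
|Δ from 1.250|: I 0.096; II 0.005; III 0.175.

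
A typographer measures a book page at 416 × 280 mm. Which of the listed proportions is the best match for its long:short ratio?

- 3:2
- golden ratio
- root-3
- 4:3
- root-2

3:2

416/280 ≈ 1.486. Nearest candidates are 3:2 (1.500, off by 0.014) and root-2 (1.414, off by 0.072).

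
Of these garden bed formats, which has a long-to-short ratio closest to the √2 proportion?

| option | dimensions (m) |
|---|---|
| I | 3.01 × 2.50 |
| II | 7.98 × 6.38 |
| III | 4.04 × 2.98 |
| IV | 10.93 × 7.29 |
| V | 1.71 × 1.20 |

V

Target root-2 ≈ 1.414.
I: 1.204 (Δ0.210)  II: 1.251 (Δ0.163)  III: 1.356 (Δ0.058)  IV: 1.499 (Δ0.085)  V: 1.425 (Δ0.011)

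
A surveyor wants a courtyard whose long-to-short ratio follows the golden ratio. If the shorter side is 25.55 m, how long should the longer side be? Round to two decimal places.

golden ratio ≈ 1.61803.
Longer side = 25.55 × 1.61803 ≈ 41.3407 → 41.34 m.

41.34 m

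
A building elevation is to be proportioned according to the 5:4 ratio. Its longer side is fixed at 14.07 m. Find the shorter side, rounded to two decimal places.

5:4 = 1.25000.
Shorter side = 14.07 ÷ 1.25000 ≈ 11.2560 → 11.26 m.

11.26 m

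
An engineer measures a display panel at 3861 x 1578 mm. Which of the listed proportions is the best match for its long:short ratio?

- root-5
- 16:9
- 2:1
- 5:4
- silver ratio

silver ratio

3861/1578 ≈ 2.447. Nearest candidates are silver ratio (2.414, off by 0.033) and root-5 (2.236, off by 0.211).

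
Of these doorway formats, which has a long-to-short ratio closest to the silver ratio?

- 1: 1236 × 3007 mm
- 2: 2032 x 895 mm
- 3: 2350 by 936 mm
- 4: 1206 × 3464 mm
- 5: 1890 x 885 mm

1

Target silver ratio ≈ 2.414.
1: 2.433 (Δ0.019)  2: 2.270 (Δ0.144)  3: 2.511 (Δ0.097)  4: 2.872 (Δ0.458)  5: 2.136 (Δ0.278)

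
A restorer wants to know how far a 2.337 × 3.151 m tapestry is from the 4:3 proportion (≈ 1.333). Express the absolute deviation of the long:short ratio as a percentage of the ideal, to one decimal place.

1.1%

Ratio = 3.151 / 2.337 ≈ 1.3483.
Ideal 4:3 ≈ 1.3333. |1.3483 − 1.3333| / 1.3333 ≈ 1.13% → 1.1%.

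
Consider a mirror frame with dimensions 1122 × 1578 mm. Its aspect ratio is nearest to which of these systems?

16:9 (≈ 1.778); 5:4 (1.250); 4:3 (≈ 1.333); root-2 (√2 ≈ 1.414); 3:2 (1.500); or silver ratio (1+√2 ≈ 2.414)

1578/1122 ≈ 1.406. Nearest candidates are root-2 (1.414, off by 0.008) and 4:3 (1.333, off by 0.073).

root-2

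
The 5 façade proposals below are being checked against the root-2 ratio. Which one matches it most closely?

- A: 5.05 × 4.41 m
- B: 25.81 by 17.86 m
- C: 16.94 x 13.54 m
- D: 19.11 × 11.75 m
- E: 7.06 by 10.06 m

E

Target root-2 ≈ 1.414.
A: 1.145 (Δ0.269)  B: 1.445 (Δ0.031)  C: 1.251 (Δ0.163)  D: 1.626 (Δ0.212)  E: 1.425 (Δ0.011)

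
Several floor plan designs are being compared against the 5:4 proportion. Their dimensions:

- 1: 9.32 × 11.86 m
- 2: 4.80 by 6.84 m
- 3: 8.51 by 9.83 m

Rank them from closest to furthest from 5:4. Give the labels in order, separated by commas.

Ratios: 1 = 11.86 / 9.32 ≈ 1.273; 2 = 6.84 / 4.80 ≈ 1.425; 3 = 9.83 / 8.51 ≈ 1.155.
|Δ from 1.250|: 1 0.023; 2 0.175; 3 0.095.

1, 3, 2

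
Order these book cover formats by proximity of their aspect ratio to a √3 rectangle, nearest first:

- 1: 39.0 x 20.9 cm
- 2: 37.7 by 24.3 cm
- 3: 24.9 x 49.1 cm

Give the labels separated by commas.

1, 2, 3

1: 39.0/20.9 ≈ 1.866 → |1.866 − 1.732| = 0.134
2: 37.7/24.3 ≈ 1.551 → |1.551 − 1.732| = 0.181
3: 49.1/24.9 ≈ 1.972 → |1.972 − 1.732| = 0.240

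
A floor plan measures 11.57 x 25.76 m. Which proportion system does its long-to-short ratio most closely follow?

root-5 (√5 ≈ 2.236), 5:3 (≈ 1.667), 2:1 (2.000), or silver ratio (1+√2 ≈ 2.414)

25.76/11.57 ≈ 2.226. Nearest candidates are root-5 (2.236, off by 0.010) and silver ratio (2.414, off by 0.188).

root-5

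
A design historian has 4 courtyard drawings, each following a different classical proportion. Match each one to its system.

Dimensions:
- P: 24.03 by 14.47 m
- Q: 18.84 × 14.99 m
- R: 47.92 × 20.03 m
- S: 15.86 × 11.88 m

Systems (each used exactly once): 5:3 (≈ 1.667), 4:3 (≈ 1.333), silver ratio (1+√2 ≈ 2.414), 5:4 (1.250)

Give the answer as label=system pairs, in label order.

P = 24.03/14.47 ≈ 1.661 → 5:3 (1.667)
Q = 18.84/14.99 ≈ 1.257 → 5:4 (1.250)
R = 47.92/20.03 ≈ 2.392 → silver ratio (2.414)
S = 15.86/11.88 ≈ 1.335 → 4:3 (1.333)

P=5:3, Q=5:4, R=silver ratio, S=4:3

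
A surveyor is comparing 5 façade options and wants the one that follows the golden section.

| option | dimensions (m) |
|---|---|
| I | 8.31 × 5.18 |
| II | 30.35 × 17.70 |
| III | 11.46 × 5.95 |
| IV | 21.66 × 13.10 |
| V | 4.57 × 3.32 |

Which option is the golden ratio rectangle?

I

Target golden ratio ≈ 1.618.
I: 1.604 (Δ0.014)  II: 1.715 (Δ0.097)  III: 1.926 (Δ0.308)  IV: 1.653 (Δ0.035)  V: 1.377 (Δ0.241)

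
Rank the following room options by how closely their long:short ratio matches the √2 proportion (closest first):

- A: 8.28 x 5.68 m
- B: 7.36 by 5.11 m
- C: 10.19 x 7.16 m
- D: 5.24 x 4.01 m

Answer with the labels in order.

Ratios: A = 8.28 / 5.68 ≈ 1.458; B = 7.36 / 5.11 ≈ 1.440; C = 10.19 / 7.16 ≈ 1.423; D = 5.24 / 4.01 ≈ 1.307.
|Δ from 1.414|: A 0.044; B 0.026; C 0.009; D 0.107.

C, B, A, D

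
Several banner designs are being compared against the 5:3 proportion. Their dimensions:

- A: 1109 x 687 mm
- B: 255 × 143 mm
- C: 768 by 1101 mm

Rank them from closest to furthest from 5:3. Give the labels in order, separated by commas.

Ratios: A = 1109 / 687 ≈ 1.614; B = 255 / 143 ≈ 1.783; C = 1101 / 768 ≈ 1.434.
|Δ from 1.667|: A 0.053; B 0.116; C 0.233.

A, B, C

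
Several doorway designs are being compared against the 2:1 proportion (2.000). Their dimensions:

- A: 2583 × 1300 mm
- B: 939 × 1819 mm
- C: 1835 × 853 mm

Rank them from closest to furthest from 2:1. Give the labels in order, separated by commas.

A, B, C

Ratios: A = 2583 / 1300 ≈ 1.987; B = 1819 / 939 ≈ 1.937; C = 1835 / 853 ≈ 2.151.
|Δ from 2.000|: A 0.013; B 0.063; C 0.151.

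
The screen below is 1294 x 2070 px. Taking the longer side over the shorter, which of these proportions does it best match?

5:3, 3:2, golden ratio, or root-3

2070/1294 ≈ 1.600. Nearest candidates are golden ratio (1.618, off by 0.018) and 5:3 (1.667, off by 0.067).

golden ratio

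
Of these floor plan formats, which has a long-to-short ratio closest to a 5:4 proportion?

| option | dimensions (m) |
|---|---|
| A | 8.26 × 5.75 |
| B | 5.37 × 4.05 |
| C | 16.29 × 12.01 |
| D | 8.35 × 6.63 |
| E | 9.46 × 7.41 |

D

Ratios (long/short): A ≈ 1.437; B ≈ 1.326; C ≈ 1.356; D ≈ 1.259; E ≈ 1.277.
5:4 ≈ 1.250; option D is nearest (Δ 0.009).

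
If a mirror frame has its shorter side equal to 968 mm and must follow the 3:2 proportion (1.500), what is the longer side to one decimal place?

1452.0 mm

3:2 = 1.50000.
Longer side = 968 × 1.50000 ≈ 1452.000 → 1452.0 mm.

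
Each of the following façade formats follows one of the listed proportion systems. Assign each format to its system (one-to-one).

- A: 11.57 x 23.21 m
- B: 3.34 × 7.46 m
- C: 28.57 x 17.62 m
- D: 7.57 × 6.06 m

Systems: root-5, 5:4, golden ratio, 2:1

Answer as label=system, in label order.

A=2:1, B=root-5, C=golden ratio, D=5:4

A = 23.21/11.57 ≈ 2.006 → 2:1 (2.000)
B = 7.46/3.34 ≈ 2.234 → root-5 (2.236)
C = 28.57/17.62 ≈ 1.621 → golden ratio (1.618)
D = 7.57/6.06 ≈ 1.249 → 5:4 (1.250)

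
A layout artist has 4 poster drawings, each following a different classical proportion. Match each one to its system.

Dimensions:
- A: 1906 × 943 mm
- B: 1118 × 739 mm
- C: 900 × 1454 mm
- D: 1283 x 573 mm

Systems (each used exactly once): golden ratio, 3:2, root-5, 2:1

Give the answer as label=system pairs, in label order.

A=2:1, B=3:2, C=golden ratio, D=root-5

Ratios: A ≈ 2.021; B ≈ 1.513; C ≈ 1.616; D ≈ 2.239.
Targets: golden ratio ≈ 1.618; 3:2 ≈ 1.500; root-5 ≈ 2.236; 2:1 ≈ 2.000.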